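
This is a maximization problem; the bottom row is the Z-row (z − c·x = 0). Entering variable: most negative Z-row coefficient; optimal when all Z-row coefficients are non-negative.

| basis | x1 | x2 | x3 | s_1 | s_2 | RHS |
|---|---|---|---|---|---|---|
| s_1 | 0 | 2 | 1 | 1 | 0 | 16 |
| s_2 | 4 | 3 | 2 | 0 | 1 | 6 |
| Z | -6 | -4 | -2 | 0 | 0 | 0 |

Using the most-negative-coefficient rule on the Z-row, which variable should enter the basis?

x1

Negative Z-row entries: x1: -6, x2: -4, x3: -2.
The most negative is -6 in column x1, so x1 enters.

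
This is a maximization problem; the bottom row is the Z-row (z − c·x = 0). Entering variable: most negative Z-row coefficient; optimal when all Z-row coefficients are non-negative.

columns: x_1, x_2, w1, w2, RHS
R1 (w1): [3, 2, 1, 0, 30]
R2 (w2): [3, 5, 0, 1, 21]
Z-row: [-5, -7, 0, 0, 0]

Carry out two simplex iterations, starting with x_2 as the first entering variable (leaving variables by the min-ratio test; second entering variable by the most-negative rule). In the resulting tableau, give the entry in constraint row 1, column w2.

-1

Ratio test on column x_2 — row 1: 30/2 = 15; row 2: 21/5 = 21/5. Minimum is 21/5 at row 2 (w2 leaves); pivot element 5.
Divide row 2 by 5; eliminate column x_2 from the other rows.
Second iteration: most negative Z-row entry is -4/5 in column x_1, so x_1 enters.
Ratio test on column x_1 — row 1: (108/5)/(9/5) = 12; row 2: (21/5)/(3/5) = 7. Minimum is 7 at row 2 (x_2 leaves); pivot element 3/5.
Divide row 2 by 3/5; eliminate column x_1 from the other rows.
After both pivots, the entry at constraint row 1, column w2 is -1.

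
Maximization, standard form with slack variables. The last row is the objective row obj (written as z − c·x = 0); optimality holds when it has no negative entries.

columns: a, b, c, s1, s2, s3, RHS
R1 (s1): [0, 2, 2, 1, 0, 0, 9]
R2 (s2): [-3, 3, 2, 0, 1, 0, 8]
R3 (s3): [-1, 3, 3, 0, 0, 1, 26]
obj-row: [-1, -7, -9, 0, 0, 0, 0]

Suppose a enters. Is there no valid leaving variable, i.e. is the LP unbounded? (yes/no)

yes

Every constraint-row entry in column a is ≤ 0, so increasing a is unbounded.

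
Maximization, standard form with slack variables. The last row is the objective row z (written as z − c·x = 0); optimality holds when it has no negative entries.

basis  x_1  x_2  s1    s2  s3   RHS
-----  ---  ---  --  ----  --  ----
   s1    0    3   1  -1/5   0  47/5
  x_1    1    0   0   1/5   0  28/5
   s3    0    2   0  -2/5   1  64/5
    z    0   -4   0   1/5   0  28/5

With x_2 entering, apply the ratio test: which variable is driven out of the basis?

Column x_2 entries and ratios — s1: (47/5)/3 = 47/15; x_1: 0 ≤ 0, skip; s3: (64/5)/2 = 32/5.
Smallest ratio is 47/15 in the row of s1, so s1 leaves.

s1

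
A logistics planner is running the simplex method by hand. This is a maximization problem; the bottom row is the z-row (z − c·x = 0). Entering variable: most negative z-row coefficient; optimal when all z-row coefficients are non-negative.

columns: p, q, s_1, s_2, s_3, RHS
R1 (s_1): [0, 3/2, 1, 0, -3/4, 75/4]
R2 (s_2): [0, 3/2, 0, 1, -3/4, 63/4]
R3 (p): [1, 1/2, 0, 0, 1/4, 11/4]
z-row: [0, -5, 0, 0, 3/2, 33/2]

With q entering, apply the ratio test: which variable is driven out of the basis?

Column q entries and ratios — s_1: (75/4)/(3/2) = 25/2; s_2: (63/4)/(3/2) = 21/2; p: (11/4)/(1/2) = 11/2.
Smallest ratio is 11/2 in the row of p, so p leaves.

p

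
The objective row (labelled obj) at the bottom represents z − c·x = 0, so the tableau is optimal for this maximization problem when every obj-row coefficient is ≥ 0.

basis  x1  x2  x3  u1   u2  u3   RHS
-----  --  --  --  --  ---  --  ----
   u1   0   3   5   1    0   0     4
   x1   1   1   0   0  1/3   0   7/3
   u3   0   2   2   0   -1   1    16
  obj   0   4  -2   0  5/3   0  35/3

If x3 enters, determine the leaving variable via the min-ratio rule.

Column x3 entries and ratios — u1: 4/5 = 4/5; x1: 0 ≤ 0, skip; u3: 16/2 = 8.
Smallest ratio is 4/5 in the row of u1, so u1 leaves.

u1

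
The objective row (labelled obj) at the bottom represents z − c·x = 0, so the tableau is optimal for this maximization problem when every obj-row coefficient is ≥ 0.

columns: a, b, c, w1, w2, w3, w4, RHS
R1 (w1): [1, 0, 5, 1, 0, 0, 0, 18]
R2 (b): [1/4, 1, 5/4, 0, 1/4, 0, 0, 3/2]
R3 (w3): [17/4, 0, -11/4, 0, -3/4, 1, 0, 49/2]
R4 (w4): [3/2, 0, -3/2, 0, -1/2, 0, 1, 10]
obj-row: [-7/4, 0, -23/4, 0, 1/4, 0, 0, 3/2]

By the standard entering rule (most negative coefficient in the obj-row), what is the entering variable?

Negative obj-row entries: a: -7/4, c: -23/4.
The most negative is -23/4 in column c, so c enters.

c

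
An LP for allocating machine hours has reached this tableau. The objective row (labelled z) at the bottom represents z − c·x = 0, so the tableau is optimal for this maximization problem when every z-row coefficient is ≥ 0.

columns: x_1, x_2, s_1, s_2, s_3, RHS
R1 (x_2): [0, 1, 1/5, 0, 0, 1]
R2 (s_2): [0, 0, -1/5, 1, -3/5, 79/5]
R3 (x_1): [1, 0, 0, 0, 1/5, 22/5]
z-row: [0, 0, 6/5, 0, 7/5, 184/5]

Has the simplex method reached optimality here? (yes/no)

yes

Every z-row coefficient is ≥ 0, so the tableau is optimal.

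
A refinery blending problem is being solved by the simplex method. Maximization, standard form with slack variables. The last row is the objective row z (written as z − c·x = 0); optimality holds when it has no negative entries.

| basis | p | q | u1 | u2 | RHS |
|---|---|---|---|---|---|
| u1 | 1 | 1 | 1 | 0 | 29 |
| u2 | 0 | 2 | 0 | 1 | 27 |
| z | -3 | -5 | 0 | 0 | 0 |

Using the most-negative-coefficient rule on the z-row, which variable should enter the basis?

Negative z-row entries: p: -3, q: -5.
The most negative is -5 in column q, so q enters.

q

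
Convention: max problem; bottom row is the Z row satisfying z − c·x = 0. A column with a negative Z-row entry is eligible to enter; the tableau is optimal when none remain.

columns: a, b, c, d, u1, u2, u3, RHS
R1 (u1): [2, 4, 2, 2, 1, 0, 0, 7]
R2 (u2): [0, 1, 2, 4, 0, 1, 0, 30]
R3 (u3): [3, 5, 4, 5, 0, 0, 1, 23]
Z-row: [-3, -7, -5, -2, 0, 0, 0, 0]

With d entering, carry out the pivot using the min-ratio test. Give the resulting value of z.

Ratio test on column d — row 1: 7/2 = 7/2; row 2: 30/4 = 15/2; row 3: 23/5 = 23/5. Minimum is 7/2 at row 1 (u1 leaves); pivot element 2.
Pivot on row 1; the Z-row RHS becomes 0 − (-2)·(7/2) = 7.

7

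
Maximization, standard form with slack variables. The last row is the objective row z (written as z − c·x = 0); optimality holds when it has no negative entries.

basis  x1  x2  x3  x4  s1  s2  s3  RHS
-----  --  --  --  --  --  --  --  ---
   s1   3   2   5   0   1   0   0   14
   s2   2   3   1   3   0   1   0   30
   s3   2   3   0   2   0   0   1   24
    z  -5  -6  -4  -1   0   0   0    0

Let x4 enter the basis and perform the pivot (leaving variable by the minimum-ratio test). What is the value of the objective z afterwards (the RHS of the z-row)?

Ratio test on column x4 — row 1: entry 0 ≤ 0; row 2: 30/3 = 10; row 3: 24/2 = 12. Minimum is 10 at row 2 (s2 leaves); pivot element 3.
Pivot on row 2; the z-row RHS becomes 0 − (-1)·10 = 10.

10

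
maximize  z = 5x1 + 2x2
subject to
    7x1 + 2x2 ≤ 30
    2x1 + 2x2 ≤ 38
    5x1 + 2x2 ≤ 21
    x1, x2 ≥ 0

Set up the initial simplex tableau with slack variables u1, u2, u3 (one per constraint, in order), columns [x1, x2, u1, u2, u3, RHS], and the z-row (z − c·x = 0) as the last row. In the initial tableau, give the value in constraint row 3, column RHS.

The RHS of constraint 3 is b_3 = 21.

21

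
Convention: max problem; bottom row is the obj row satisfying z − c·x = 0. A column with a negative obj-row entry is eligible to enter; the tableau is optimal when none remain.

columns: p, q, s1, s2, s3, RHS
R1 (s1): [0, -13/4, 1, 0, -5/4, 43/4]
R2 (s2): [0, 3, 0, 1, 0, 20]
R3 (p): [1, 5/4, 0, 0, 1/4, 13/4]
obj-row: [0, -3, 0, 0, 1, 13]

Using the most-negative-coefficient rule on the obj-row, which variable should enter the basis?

q

Negative obj-row entries: q: -3.
The most negative is -3 in column q, so q enters.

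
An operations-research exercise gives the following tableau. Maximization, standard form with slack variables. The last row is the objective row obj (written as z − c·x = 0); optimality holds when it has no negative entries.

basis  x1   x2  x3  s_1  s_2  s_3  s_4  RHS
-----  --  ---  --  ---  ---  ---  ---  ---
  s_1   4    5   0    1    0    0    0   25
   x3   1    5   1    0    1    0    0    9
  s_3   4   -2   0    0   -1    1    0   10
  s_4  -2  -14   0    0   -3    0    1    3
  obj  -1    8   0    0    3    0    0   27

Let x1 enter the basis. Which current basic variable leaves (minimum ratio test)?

s_3

Column x1 entries and ratios — s_1: 25/4 = 25/4; x3: 9/1 = 9; s_3: 10/4 = 5/2; s_4: -2 ≤ 0, skip.
Smallest ratio is 5/2 in the row of s_3, so s_3 leaves.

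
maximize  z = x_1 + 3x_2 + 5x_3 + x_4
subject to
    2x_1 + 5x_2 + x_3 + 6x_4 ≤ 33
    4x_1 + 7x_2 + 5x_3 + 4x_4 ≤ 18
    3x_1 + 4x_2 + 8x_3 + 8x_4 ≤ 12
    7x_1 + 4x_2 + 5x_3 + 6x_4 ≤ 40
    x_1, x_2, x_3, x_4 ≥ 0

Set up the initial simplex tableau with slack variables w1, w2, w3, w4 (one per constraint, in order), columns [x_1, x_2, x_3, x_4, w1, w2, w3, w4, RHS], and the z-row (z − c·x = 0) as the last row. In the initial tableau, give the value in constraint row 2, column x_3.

Constraint 2 has coefficient 5 on x_3.

5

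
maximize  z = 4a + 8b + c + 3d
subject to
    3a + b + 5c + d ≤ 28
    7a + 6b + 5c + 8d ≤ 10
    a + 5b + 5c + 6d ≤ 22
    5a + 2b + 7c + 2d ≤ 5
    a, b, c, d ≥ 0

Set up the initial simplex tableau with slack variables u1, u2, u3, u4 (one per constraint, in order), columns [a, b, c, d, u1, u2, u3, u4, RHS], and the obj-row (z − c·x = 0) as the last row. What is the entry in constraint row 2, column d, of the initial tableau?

Constraint 2 has coefficient 8 on d.

8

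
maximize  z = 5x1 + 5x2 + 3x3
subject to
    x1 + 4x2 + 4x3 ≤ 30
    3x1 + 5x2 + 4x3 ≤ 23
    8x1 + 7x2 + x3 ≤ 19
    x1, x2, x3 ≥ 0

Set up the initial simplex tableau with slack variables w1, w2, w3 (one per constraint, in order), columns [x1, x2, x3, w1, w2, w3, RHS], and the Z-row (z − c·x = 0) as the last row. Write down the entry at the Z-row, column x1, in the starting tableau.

The Z-row carries the negated objective coefficients: the x1 entry is -5.

-5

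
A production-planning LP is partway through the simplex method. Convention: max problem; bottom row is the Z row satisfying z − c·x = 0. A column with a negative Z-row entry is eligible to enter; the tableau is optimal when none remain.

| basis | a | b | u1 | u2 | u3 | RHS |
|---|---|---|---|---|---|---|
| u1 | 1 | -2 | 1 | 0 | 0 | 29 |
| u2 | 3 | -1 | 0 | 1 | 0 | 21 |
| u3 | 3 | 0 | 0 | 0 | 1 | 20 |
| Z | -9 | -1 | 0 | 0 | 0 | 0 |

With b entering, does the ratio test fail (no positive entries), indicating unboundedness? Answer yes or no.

yes

Every constraint-row entry in column b is ≤ 0, so increasing b is unbounded.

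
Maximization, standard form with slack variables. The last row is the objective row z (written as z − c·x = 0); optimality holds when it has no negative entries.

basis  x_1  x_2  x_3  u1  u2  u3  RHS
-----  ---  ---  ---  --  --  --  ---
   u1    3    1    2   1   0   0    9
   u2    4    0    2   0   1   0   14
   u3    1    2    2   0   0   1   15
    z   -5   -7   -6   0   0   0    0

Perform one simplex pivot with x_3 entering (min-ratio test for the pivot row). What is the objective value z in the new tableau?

Ratio test on column x_3 — row 1: 9/2 = 9/2; row 2: 14/2 = 7; row 3: 15/2 = 15/2. Minimum is 9/2 at row 1 (u1 leaves); pivot element 2.
Pivot on row 1; the z-row RHS becomes 0 − (-6)·(9/2) = 27.

27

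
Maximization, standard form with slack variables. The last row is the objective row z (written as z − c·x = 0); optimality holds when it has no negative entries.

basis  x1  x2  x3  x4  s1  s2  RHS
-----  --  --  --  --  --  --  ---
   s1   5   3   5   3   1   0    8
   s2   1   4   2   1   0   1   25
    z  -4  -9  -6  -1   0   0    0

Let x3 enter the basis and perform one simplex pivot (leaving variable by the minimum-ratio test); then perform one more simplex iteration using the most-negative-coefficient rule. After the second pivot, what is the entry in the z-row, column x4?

8

Ratio test on column x3 — row 1: 8/5 = 8/5; row 2: 25/2 = 25/2. Minimum is 8/5 at row 1 (s1 leaves); pivot element 5.
Divide row 1 by 5; eliminate column x3 from the other rows.
Second iteration: most negative z-row entry is -27/5 in column x2, so x2 enters.
Ratio test on column x2 — row 1: (8/5)/(3/5) = 8/3; row 2: (109/5)/(14/5) = 109/14. Minimum is 8/3 at row 1 (x3 leaves); pivot element 3/5.
Divide row 1 by 3/5; eliminate column x2 from the other rows.
After both pivots, the entry at the z-row, column x4 is 8.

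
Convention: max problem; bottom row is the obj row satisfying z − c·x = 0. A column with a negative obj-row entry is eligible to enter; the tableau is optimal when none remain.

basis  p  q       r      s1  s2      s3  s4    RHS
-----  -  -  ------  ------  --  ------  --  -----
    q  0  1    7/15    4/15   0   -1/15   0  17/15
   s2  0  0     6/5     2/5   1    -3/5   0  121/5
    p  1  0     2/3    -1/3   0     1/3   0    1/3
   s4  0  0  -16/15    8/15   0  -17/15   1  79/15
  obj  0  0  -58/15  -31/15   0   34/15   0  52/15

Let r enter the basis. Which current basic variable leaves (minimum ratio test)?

Column r entries and ratios — q: (17/15)/(7/15) = 17/7; s2: (121/5)/(6/5) = 121/6; p: (1/3)/(2/3) = 1/2; s4: -16/15 ≤ 0, skip.
Smallest ratio is 1/2 in the row of p, so p leaves.

p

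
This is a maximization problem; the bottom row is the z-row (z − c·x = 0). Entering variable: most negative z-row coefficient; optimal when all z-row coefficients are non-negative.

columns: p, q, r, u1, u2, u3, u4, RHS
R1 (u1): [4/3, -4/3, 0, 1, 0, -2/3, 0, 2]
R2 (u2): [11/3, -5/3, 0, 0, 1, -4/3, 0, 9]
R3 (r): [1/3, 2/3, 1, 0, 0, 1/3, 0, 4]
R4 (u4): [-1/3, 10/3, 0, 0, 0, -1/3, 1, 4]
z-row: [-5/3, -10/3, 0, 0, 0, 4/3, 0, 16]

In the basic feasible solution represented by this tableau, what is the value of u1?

u1 is basic (row 1); its value is the RHS of that row, 2.

2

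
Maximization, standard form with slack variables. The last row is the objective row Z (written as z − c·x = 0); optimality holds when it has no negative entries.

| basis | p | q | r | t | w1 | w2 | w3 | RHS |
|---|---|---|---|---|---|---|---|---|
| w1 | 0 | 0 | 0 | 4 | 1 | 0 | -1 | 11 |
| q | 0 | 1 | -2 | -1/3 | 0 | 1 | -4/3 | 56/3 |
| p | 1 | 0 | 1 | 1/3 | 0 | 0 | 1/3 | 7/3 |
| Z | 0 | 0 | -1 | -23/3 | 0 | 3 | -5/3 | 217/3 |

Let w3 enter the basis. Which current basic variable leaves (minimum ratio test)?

Column w3 entries and ratios — w1: -1 ≤ 0, skip; q: -4/3 ≤ 0, skip; p: (7/3)/(1/3) = 7.
Smallest ratio is 7 in the row of p, so p leaves.

p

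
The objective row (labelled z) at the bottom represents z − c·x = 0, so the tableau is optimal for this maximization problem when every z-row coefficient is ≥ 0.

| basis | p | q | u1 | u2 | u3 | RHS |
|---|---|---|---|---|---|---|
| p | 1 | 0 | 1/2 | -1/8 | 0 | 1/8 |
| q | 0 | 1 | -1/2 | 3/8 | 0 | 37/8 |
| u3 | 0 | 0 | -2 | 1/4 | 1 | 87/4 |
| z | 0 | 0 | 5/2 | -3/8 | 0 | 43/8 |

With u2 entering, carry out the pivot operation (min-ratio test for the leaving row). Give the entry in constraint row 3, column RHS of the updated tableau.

56/3

Ratio test on column u2 — row 1: entry -1/8 ≤ 0; row 2: (37/8)/(3/8) = 37/3; row 3: (87/4)/(1/4) = 87. Minimum is 37/3 at row 2 (q leaves); pivot element 3/8.
Divide row 2 by 3/8; eliminate column u2 from the other rows.
Row 3 update in column RHS: 87/4 − (1/4)·(37/3) = 56/3.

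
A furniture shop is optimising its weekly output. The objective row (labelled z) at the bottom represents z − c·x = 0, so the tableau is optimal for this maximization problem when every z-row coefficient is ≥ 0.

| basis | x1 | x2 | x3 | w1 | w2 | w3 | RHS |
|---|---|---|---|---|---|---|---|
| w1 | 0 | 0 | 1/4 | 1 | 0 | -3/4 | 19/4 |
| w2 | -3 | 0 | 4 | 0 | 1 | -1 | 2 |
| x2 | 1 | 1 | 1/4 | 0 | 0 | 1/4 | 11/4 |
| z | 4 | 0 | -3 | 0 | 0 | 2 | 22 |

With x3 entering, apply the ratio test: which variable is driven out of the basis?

w2

Column x3 entries and ratios — w1: (19/4)/(1/4) = 19; w2: 2/4 = 1/2; x2: (11/4)/(1/4) = 11.
Smallest ratio is 1/2 in the row of w2, so w2 leaves.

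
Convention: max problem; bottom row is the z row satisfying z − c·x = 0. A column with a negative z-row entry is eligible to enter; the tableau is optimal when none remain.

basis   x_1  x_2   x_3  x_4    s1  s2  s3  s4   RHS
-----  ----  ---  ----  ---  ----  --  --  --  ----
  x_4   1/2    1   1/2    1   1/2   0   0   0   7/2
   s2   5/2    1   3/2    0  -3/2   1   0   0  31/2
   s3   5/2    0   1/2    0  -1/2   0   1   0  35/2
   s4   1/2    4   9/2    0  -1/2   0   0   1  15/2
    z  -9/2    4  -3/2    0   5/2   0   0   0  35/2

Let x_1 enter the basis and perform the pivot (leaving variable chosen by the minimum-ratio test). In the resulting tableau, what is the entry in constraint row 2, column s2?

Ratio test on column x_1 — row 1: (7/2)/(1/2) = 7; row 2: (31/2)/(5/2) = 31/5; row 3: (35/2)/(5/2) = 7; row 4: (15/2)/(1/2) = 15. Minimum is 31/5 at row 2 (s2 leaves); pivot element 5/2.
Divide row 2 by 5/2; eliminate column x_1 from the other rows.
In the new row 2, the s2 entry is the old entry divided by the pivot: 1/(5/2) = 2/5.

2/5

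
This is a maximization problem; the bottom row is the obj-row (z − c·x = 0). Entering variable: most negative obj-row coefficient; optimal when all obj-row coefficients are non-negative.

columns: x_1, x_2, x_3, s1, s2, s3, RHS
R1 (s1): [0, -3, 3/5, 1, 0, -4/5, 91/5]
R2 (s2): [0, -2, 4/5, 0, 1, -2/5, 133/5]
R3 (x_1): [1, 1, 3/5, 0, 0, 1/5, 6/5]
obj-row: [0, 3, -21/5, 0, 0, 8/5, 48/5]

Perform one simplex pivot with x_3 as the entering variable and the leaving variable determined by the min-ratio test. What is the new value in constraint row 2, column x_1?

-4/3

Ratio test on column x_3 — row 1: (91/5)/(3/5) = 91/3; row 2: (133/5)/(4/5) = 133/4; row 3: (6/5)/(3/5) = 2. Minimum is 2 at row 3 (x_1 leaves); pivot element 3/5.
Divide row 3 by 3/5; eliminate column x_3 from the other rows.
Row 2 update in column x_1: 0 − (4/5)·(5/3) = -4/3.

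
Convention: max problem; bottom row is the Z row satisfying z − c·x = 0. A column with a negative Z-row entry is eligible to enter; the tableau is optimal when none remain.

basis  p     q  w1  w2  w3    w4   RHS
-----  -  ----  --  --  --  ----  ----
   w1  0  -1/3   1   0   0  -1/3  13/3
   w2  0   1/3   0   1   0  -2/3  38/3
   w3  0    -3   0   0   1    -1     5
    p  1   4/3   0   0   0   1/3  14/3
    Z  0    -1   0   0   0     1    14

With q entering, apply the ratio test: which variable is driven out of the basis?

Column q entries and ratios — w1: -1/3 ≤ 0, skip; w2: (38/3)/(1/3) = 38; w3: -3 ≤ 0, skip; p: (14/3)/(4/3) = 7/2.
Smallest ratio is 7/2 in the row of p, so p leaves.

p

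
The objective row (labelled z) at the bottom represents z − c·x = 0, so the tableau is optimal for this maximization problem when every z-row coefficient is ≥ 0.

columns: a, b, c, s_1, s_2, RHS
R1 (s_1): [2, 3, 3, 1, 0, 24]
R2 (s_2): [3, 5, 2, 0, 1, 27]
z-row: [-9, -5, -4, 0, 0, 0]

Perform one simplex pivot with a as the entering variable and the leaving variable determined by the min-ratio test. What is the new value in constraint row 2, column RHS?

9

Ratio test on column a — row 1: 24/2 = 12; row 2: 27/3 = 9. Minimum is 9 at row 2 (s_2 leaves); pivot element 3.
Divide row 2 by 3; eliminate column a from the other rows.
In the new row 2, the RHS entry is the old entry divided by the pivot: 27/3 = 9.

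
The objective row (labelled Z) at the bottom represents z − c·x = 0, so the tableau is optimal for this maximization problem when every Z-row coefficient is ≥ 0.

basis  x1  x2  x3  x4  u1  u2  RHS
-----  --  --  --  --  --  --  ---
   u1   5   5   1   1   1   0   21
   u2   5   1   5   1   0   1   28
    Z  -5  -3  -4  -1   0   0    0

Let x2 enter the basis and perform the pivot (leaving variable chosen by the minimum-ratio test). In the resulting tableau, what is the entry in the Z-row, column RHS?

Ratio test on column x2 — row 1: 21/5 = 21/5; row 2: 28/1 = 28. Minimum is 21/5 at row 1 (u1 leaves); pivot element 5.
Divide row 1 by 5; eliminate column x2 from the other rows.
Z-row update in column RHS: 0 − (-3)·(21/5) = 63/5.

63/5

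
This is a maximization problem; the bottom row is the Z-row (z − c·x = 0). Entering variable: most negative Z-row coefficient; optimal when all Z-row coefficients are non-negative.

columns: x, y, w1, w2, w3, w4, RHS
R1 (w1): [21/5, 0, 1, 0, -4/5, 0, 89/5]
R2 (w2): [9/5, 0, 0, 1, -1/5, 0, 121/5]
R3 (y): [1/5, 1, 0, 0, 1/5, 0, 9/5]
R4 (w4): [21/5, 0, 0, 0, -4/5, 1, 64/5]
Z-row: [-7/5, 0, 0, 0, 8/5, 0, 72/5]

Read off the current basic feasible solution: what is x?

0

x is not in the basis, so in the current basic feasible solution x = 0.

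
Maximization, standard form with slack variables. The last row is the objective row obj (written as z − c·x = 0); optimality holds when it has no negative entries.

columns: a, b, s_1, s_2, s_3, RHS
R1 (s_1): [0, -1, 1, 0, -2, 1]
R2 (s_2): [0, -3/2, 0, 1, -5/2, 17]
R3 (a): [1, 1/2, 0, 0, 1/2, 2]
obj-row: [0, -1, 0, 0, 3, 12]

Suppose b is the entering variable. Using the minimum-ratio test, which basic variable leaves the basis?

a

Column b entries and ratios — s_1: -1 ≤ 0, skip; s_2: -3/2 ≤ 0, skip; a: 2/(1/2) = 4.
Smallest ratio is 4 in the row of a, so a leaves.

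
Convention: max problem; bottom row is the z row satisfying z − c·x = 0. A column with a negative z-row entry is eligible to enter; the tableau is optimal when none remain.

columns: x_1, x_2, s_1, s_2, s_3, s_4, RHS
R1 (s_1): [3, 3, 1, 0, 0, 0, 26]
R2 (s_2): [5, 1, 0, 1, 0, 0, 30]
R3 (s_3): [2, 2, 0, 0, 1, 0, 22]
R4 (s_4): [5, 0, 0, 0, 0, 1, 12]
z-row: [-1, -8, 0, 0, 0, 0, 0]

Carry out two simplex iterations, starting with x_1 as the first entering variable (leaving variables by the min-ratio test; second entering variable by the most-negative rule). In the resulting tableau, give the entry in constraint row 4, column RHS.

Ratio test on column x_1 — row 1: 26/3 = 26/3; row 2: 30/5 = 6; row 3: 22/2 = 11; row 4: 12/5 = 12/5. Minimum is 12/5 at row 4 (s_4 leaves); pivot element 5.
Divide row 4 by 5; eliminate column x_1 from the other rows.
Second iteration: most negative z-row entry is -8 in column x_2, so x_2 enters.
Ratio test on column x_2 — row 1: (94/5)/3 = 94/15; row 2: 18/1 = 18; row 3: (86/5)/2 = 43/5; row 4: entry 0 ≤ 0. Minimum is 94/15 at row 1 (s_1 leaves); pivot element 3.
Divide row 1 by 3; eliminate column x_2 from the other rows.
After both pivots, the entry at constraint row 4, column RHS is 12/5.

12/5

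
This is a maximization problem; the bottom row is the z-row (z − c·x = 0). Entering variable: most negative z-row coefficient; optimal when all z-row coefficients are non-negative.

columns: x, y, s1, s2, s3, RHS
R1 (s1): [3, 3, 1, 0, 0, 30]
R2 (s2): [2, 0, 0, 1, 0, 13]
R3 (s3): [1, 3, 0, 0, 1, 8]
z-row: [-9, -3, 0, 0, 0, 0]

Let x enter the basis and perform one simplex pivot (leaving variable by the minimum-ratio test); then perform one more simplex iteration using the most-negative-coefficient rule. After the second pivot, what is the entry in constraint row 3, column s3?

1/3

Ratio test on column x — row 1: 30/3 = 10; row 2: 13/2 = 13/2; row 3: 8/1 = 8. Minimum is 13/2 at row 2 (s2 leaves); pivot element 2.
Divide row 2 by 2; eliminate column x from the other rows.
Second iteration: most negative z-row entry is -3 in column y, so y enters.
Ratio test on column y — row 1: (21/2)/3 = 7/2; row 2: entry 0 ≤ 0; row 3: (3/2)/3 = 1/2. Minimum is 1/2 at row 3 (s3 leaves); pivot element 3.
Divide row 3 by 3; eliminate column y from the other rows.
After both pivots, the entry at constraint row 3, column s3 is 1/3.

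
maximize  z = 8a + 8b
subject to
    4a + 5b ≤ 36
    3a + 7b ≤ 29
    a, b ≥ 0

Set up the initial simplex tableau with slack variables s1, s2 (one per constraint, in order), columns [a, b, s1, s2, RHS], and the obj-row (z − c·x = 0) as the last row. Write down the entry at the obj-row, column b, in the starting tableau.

The obj-row carries the negated objective coefficients: the b entry is -8.

-8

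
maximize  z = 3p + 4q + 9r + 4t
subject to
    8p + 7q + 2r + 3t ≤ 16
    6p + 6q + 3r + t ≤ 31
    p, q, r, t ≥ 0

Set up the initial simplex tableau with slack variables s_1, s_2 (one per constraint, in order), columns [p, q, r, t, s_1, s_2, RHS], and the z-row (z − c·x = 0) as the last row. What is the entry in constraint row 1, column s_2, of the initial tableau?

0

Slack s_2 belongs to constraint 2; its column is the unit vector e_2, so the entry in row 1 is 0.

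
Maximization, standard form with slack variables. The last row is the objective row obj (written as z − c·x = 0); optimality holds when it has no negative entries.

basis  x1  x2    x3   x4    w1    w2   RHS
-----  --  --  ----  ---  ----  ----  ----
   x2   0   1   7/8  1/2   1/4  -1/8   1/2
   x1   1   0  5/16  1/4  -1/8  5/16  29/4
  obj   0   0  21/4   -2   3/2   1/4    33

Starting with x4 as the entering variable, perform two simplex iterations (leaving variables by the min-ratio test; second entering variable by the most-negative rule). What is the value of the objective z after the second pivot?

Ratio test on column x4 — row 1: (1/2)/(1/2) = 1; row 2: (29/4)/(1/4) = 29. Minimum is 1 at row 1 (x2 leaves); pivot element 1/2.
Pivot on row 1; the obj-row RHS becomes 33 − (-2)·1 = 35.
Next entering variable (most negative obj-row entry -1/4): w2.
Ratio test on column w2 — row 1: entry -1/4 ≤ 0; row 2: 7/(3/8) = 56/3. Minimum is 56/3 at row 2 (x1 leaves); pivot element 3/8.
After the second pivot the obj-row RHS is 35 − (-1/4)·(56/3) = 119/3.

119/3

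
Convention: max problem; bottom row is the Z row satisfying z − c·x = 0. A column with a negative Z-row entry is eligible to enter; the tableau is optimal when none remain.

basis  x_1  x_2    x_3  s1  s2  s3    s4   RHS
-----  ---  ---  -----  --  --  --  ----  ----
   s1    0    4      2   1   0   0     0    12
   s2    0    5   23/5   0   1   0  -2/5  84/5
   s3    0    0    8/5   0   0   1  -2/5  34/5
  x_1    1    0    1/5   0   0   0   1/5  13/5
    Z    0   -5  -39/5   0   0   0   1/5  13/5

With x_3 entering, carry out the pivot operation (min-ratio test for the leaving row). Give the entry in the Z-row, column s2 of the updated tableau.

39/23

Ratio test on column x_3 — row 1: 12/2 = 6; row 2: (84/5)/(23/5) = 84/23; row 3: (34/5)/(8/5) = 17/4; row 4: (13/5)/(1/5) = 13. Minimum is 84/23 at row 2 (s2 leaves); pivot element 23/5.
Divide row 2 by 23/5; eliminate column x_3 from the other rows.
Z-row update in column s2: 0 − (-39/5)·(5/23) = 39/23.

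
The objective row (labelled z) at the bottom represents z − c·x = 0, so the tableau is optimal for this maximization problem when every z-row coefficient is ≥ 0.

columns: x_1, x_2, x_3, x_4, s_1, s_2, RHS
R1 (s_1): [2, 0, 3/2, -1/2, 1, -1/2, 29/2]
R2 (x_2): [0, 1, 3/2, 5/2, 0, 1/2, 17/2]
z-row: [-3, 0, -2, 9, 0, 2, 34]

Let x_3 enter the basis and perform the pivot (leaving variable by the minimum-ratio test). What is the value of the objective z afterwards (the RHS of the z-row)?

136/3

Ratio test on column x_3 — row 1: (29/2)/(3/2) = 29/3; row 2: (17/2)/(3/2) = 17/3. Minimum is 17/3 at row 2 (x_2 leaves); pivot element 3/2.
Pivot on row 2; the z-row RHS becomes 34 − (-2)·(17/3) = 136/3.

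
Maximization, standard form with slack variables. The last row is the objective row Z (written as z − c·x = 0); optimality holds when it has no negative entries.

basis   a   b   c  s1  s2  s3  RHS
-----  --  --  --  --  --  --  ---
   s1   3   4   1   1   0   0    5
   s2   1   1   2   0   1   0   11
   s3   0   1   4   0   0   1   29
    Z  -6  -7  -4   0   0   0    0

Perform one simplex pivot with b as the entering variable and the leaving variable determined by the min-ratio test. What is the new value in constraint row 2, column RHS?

Ratio test on column b — row 1: 5/4 = 5/4; row 2: 11/1 = 11; row 3: 29/1 = 29. Minimum is 5/4 at row 1 (s1 leaves); pivot element 4.
Divide row 1 by 4; eliminate column b from the other rows.
Row 2 update in column RHS: 11 − 1·(5/4) = 39/4.

39/4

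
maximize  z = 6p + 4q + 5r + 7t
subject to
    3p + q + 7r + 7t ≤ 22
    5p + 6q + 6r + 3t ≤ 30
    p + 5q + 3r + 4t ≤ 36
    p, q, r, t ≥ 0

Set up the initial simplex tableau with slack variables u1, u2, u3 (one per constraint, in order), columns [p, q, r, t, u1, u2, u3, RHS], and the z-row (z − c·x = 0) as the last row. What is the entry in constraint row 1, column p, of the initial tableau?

3

Constraint 1 has coefficient 3 on p.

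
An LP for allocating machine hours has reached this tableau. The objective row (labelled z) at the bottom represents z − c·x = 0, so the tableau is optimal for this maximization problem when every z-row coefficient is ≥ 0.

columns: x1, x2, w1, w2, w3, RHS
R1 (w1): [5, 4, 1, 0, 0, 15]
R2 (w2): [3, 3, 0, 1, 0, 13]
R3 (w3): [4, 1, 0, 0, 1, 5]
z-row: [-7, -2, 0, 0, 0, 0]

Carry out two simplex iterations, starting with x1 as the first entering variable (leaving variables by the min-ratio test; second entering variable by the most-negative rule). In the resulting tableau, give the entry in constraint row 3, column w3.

Ratio test on column x1 — row 1: 15/5 = 3; row 2: 13/3 = 13/3; row 3: 5/4 = 5/4. Minimum is 5/4 at row 3 (w3 leaves); pivot element 4.
Divide row 3 by 4; eliminate column x1 from the other rows.
Second iteration: most negative z-row entry is -1/4 in column x2, so x2 enters.
Ratio test on column x2 — row 1: (35/4)/(11/4) = 35/11; row 2: (37/4)/(9/4) = 37/9; row 3: (5/4)/(1/4) = 5. Minimum is 35/11 at row 1 (w1 leaves); pivot element 11/4.
Divide row 1 by 11/4; eliminate column x2 from the other rows.
After both pivots, the entry at constraint row 3, column w3 is 4/11.

4/11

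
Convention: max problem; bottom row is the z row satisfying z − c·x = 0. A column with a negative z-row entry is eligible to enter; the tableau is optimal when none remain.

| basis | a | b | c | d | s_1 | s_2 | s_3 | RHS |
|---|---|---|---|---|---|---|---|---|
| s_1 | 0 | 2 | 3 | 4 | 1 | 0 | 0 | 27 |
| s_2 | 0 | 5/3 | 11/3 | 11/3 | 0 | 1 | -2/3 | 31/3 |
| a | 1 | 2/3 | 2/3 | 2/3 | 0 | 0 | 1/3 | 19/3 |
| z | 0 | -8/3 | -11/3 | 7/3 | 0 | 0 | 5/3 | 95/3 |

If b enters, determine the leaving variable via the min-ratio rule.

s_2

Column b entries and ratios — s_1: 27/2 = 27/2; s_2: (31/3)/(5/3) = 31/5; a: (19/3)/(2/3) = 19/2.
Smallest ratio is 31/5 in the row of s_2, so s_2 leaves.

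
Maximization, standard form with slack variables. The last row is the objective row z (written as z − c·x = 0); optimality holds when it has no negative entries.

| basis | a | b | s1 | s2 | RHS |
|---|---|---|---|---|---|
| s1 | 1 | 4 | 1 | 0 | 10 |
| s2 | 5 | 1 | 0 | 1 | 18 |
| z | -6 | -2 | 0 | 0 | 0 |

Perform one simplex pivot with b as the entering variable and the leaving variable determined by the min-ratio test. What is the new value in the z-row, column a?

-11/2

Ratio test on column b — row 1: 10/4 = 5/2; row 2: 18/1 = 18. Minimum is 5/2 at row 1 (s1 leaves); pivot element 4.
Divide row 1 by 4; eliminate column b from the other rows.
z-row update in column a: -6 − (-2)·(1/4) = -11/2.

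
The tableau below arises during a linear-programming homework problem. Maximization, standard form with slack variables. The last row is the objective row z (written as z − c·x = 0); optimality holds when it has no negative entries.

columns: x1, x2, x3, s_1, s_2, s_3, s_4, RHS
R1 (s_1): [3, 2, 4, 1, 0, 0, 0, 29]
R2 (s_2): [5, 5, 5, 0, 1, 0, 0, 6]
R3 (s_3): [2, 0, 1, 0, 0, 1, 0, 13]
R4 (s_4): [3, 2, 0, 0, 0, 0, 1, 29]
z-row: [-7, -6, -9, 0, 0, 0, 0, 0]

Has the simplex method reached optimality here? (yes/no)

The z-row has a negative entry -9 in column x3, so it is not optimal.

no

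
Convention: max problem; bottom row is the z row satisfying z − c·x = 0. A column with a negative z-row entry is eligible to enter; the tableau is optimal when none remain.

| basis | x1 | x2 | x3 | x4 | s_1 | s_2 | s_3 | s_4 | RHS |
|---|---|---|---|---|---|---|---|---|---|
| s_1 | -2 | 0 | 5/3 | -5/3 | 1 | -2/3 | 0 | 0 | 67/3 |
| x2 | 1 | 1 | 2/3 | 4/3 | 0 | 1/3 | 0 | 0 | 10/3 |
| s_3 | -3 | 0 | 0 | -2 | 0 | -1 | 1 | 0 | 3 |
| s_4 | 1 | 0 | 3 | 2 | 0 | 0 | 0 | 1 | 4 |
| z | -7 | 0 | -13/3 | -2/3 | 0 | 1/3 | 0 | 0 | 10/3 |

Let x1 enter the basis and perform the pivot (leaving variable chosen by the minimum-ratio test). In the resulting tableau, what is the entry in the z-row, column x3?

Ratio test on column x1 — row 1: entry -2 ≤ 0; row 2: (10/3)/1 = 10/3; row 3: entry -3 ≤ 0; row 4: 4/1 = 4. Minimum is 10/3 at row 2 (x2 leaves); pivot element 1.
Divide row 2 by 1; eliminate column x1 from the other rows.
z-row update in column x3: -13/3 − (-7)·(2/3) = 1/3.

1/3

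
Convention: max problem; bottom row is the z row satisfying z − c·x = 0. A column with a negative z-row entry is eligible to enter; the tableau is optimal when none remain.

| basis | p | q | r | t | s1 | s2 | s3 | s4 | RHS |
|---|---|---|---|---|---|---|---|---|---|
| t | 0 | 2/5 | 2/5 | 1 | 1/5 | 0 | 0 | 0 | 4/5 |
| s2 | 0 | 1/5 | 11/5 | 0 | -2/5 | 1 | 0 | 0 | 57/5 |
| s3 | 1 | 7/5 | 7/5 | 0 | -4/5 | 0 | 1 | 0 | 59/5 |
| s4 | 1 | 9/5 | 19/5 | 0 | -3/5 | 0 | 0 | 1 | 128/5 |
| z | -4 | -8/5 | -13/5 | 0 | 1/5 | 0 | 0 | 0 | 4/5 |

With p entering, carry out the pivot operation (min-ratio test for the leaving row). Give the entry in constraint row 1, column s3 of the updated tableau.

Ratio test on column p — row 1: entry 0 ≤ 0; row 2: entry 0 ≤ 0; row 3: (59/5)/1 = 59/5; row 4: (128/5)/1 = 128/5. Minimum is 59/5 at row 3 (s3 leaves); pivot element 1.
Divide row 3 by 1; eliminate column p from the other rows.
Row 1 update in column s3: 0 − 0·1 = 0.

0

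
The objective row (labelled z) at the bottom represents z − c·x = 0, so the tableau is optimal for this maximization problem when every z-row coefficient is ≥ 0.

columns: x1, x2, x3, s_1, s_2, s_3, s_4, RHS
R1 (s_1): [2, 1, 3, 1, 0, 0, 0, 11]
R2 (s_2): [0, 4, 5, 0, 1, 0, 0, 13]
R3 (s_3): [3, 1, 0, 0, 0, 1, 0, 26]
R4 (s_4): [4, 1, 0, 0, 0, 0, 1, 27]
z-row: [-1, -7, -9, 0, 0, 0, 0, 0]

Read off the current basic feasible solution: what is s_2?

13

s_2 is basic (row 2); its value is the RHS of that row, 13.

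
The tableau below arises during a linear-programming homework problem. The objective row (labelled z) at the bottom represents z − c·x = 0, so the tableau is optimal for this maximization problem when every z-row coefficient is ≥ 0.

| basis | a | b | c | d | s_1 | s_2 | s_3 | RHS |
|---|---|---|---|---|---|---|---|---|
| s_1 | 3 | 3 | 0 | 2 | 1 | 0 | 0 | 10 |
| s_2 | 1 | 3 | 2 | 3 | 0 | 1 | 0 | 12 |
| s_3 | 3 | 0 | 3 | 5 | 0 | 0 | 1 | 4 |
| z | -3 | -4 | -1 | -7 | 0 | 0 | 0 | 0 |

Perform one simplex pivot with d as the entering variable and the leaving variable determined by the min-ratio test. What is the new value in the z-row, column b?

-4

Ratio test on column d — row 1: 10/2 = 5; row 2: 12/3 = 4; row 3: 4/5 = 4/5. Minimum is 4/5 at row 3 (s_3 leaves); pivot element 5.
Divide row 3 by 5; eliminate column d from the other rows.
z-row update in column b: -4 − (-7)·0 = -4.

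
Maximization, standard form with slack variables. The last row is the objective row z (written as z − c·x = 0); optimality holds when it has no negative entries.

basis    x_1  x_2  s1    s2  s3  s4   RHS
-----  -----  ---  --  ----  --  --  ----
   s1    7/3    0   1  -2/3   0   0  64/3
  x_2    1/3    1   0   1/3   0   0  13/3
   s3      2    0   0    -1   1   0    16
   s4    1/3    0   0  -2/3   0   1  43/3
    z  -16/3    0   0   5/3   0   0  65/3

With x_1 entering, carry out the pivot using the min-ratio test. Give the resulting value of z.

193/3

Ratio test on column x_1 — row 1: (64/3)/(7/3) = 64/7; row 2: (13/3)/(1/3) = 13; row 3: 16/2 = 8; row 4: (43/3)/(1/3) = 43. Minimum is 8 at row 3 (s3 leaves); pivot element 2.
Pivot on row 3; the z-row RHS becomes 65/3 − (-16/3)·8 = 193/3.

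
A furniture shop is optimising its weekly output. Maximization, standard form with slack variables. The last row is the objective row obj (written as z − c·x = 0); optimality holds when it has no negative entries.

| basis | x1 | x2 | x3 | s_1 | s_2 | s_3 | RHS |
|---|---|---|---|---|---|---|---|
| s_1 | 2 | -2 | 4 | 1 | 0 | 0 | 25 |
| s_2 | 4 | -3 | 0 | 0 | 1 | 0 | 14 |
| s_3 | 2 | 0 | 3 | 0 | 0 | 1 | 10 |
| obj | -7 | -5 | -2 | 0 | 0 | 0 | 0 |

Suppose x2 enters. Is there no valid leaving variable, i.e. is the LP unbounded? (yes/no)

Every constraint-row entry in column x2 is ≤ 0, so increasing x2 is unbounded.

yes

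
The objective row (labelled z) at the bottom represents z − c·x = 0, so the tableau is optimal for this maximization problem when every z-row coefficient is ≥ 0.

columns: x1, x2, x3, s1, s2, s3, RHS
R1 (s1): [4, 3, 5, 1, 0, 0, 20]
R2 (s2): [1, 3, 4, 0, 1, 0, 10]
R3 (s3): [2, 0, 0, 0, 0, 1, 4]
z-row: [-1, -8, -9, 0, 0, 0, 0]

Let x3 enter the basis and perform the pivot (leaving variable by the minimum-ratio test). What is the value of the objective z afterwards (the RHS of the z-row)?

45/2

Ratio test on column x3 — row 1: 20/5 = 4; row 2: 10/4 = 5/2; row 3: entry 0 ≤ 0. Minimum is 5/2 at row 2 (s2 leaves); pivot element 4.
Pivot on row 2; the z-row RHS becomes 0 − (-9)·(5/2) = 45/2.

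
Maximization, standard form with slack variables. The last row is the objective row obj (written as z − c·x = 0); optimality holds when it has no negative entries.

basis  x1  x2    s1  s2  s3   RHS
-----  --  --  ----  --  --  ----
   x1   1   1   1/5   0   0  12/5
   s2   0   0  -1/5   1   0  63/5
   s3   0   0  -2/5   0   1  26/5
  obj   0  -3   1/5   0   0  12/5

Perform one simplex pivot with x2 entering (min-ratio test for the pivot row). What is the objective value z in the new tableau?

Ratio test on column x2 — row 1: (12/5)/1 = 12/5; row 2: entry 0 ≤ 0; row 3: entry 0 ≤ 0. Minimum is 12/5 at row 1 (x1 leaves); pivot element 1.
Pivot on row 1; the obj-row RHS becomes 12/5 − (-3)·(12/5) = 48/5.

48/5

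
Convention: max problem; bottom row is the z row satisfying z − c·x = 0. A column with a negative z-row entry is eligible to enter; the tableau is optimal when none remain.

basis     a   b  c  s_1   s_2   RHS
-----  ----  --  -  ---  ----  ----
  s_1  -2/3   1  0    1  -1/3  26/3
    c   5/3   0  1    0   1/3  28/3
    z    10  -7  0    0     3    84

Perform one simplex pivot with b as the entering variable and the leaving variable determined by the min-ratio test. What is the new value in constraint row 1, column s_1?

1

Ratio test on column b — row 1: (26/3)/1 = 26/3; row 2: entry 0 ≤ 0. Minimum is 26/3 at row 1 (s_1 leaves); pivot element 1.
Divide row 1 by 1; eliminate column b from the other rows.
In the new row 1, the s_1 entry is the old entry divided by the pivot: 1/1 = 1.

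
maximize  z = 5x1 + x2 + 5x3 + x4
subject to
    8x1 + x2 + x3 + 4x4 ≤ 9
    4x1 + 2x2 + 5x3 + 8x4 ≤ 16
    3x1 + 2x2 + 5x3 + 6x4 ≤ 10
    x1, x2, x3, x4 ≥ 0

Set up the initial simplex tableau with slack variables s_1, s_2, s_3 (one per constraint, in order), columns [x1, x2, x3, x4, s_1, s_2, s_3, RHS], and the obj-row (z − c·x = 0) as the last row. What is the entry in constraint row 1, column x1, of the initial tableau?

8

Constraint 1 has coefficient 8 on x1.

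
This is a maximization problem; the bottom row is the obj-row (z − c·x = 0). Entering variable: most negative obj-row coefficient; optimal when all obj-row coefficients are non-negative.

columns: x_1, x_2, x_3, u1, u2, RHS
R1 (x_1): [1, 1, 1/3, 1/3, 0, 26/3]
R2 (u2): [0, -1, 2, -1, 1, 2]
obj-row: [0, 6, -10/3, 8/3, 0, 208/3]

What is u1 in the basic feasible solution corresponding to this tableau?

u1 is not in the basis, so in the current basic feasible solution u1 = 0.

0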